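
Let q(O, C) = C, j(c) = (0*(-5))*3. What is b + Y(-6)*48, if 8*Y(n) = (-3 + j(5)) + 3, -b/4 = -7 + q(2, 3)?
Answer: 16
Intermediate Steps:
j(c) = 0 (j(c) = 0*3 = 0)
b = 16 (b = -4*(-7 + 3) = -4*(-4) = 16)
Y(n) = 0 (Y(n) = ((-3 + 0) + 3)/8 = (-3 + 3)/8 = (1/8)*0 = 0)
b + Y(-6)*48 = 16 + 0*48 = 16 + 0 = 16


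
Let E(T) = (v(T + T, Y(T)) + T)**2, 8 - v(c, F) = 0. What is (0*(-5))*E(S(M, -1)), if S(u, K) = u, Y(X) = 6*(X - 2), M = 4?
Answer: 0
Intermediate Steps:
Y(X) = -12 + 6*X (Y(X) = 6*(-2 + X) = -12 + 6*X)
v(c, F) = 8 (v(c, F) = 8 - 1*0 = 8 + 0 = 8)
E(T) = (8 + T)**2
(0*(-5))*E(S(M, -1)) = (0*(-5))*(8 + 4)**2 = 0*12**2 = 0*144 = 0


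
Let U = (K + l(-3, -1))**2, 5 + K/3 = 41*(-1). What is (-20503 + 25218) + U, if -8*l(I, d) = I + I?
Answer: 376841/16 ≈ 23553.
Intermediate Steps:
l(I, d) = -I/4 (l(I, d) = -(I + I)/8 = -I/4)
K = -138 (K = -15 + 3*(41*(-1)) = -15 + 3*(-41) = -15 - 123 = -138)
U = 301401/16 (U = (-138 - 1/4*(-3))**2 = (-138 + 3/4)**2 = (-549/4)**2 = 301401/16 ≈ 18838.)
(-20503 + 25218) + U = (-20503 + 25218) + 301401/16 = 4715 + 301401/16 = 376841/16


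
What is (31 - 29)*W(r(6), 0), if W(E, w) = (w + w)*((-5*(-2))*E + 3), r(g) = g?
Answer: 0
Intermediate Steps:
W(E, w) = 2*w*(3 + 10*E) (W(E, w) = (2*w)*(10*E + 3) = (2*w)*(3 + 10*E) = 2*w*(3 + 10*E))
(31 - 29)*W(r(6), 0) = (31 - 29)*(2*0*(3 + 10*6)) = 2*(2*0*(3 + 60)) = 2*(2*0*63) = 2*0 = 0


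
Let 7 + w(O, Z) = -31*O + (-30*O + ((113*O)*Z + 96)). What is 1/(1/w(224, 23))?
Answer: 568601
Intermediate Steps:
w(O, Z) = 89 - 61*O + 113*O*Z (w(O, Z) = -7 + (-31*O + (-30*O + ((113*O)*Z + 96))) = -7 + (-31*O + (-30*O + (113*O*Z + 96))) = -7 + (-31*O + (-30*O + (96 + 113*O*Z))) = -7 + (-31*O + (96 - 30*O + 113*O*Z)) = -7 + (96 - 61*O + 113*O*Z) = 89 - 61*O + 113*O*Z)
1/(1/w(224, 23)) = 1/(1/(89 - 61*224 + 113*224*23)) = 1/(1/(89 - 13664 + 582176)) = 1/(1/568601) = 568601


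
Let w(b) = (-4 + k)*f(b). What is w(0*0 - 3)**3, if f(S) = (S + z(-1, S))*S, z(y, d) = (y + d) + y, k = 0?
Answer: -884736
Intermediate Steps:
z(y, d) = d + 2*y (z(y, d) = (d + y) + y = d + 2*y)
f(S) = S*(-2 + 2*S) (f(S) = (S + (S + 2*(-1)))*S = (S + (S - 2))*S = (S + (-2 + S))*S = (-2 + 2*S)*S = S*(-2 + 2*S))
w(b) = -8*b*(-1 + b) (w(b) = (-4 + 0)*(2*b*(-1 + b)) = -8*b*(-1 + b))
w(0*0 - 3)**3 = (8*(0*0 - 3)*(1 - (0*0 - 3)))**3 = (8*(0 - 3)*(1 - (0 - 3)))**3 = (8*(-3)*(1 - 1*(-3)))**3 = (8*(-3)*(1 + 3))**3 = (8*(-3)*4)**3 = (-96)**3 = -884736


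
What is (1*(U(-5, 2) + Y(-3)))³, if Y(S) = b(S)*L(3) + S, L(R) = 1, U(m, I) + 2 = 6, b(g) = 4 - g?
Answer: 512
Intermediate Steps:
U(m, I) = 4 (U(m, I) = -2 + 6 = 4)
Y(S) = 4 (Y(S) = (4 - S)*1 + S = (4 - S) + S = 4)
(1*(U(-5, 2) + Y(-3)))³ = (1*(4 + 4))³ = (1*8)³ = 8³ = 512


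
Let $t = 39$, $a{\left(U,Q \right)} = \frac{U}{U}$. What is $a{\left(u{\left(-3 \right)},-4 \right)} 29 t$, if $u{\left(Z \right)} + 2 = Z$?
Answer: $1131$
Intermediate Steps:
$u{\left(Z \right)} = -2 + Z$
$a{\left(U,Q \right)} = 1$
$a{\left(u{\left(-3 \right)},-4 \right)} 29 t = 1 \cdot 29 \cdot 39 = 29 \cdot 39 = 1131$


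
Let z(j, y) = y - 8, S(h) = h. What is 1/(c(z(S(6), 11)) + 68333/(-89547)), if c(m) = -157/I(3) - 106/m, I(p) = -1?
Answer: 89547/10826552 ≈ 0.0082711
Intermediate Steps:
z(j, y) = -8 + y
c(m) = 157 - 106/m (c(m) = -157/(-1) - 106/m = -157*(-1) - 106/m = 157 - 106/m)
1/(c(z(S(6), 11)) + 68333/(-89547)) = 1/((157 - 106/(-8 + 11)) + 68333/(-89547)) = 1/((157 - 106/3) + 68333*(-1/89547)) = 1/((157 - 106*⅓) - 68333/89547) = 1/((157 - 106/3) - 68333/89547) = 1/(365/3 - 68333/89547) = 1/(10826552/89547) = 89547/10826552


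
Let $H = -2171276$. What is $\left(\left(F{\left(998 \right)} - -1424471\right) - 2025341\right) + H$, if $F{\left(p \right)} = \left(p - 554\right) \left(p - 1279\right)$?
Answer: $-2896910$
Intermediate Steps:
$F{\left(p \right)} = \left(-1279 + p\right) \left(-554 + p\right)$ ($F{\left(p \right)} = \left(-554 + p\right) \left(-1279 + p\right) = \left(-1279 + p\right) \left(-554 + p\right)$)
$\left(\left(F{\left(998 \right)} - -1424471\right) - 2025341\right) + H = \left(\left(\left(708566 + 998^{2} - 1829334\right) - -1424471\right) - 2025341\right) - 2171276 = \left(\left(\left(708566 + 996004 - 1829334\right) + 1424471\right) - 2025341\right) - 2171276 = \left(\left(-124764 + 1424471\right) - 2025341\right) - 2171276 = \left(1299707 - 2025341\right) - 2171276 = -725634 - 2171276 = -2896910$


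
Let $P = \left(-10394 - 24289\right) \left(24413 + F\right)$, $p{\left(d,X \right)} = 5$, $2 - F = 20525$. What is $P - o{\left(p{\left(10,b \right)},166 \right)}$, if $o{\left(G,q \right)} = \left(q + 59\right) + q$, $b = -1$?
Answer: $-134917261$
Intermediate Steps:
$F = -20523$ ($F = 2 - 20525 = -20523$)
$o{\left(G,q \right)} = 59 + 2 q$ ($o{\left(G,q \right)} = \left(59 + q\right) + q = 59 + 2 q$)
$P = -134916870$ ($P = \left(-10394 - 24289\right) \left(24413 - 20523\right) = \left(-34683\right) 3890 = -134916870$)
$P - o{\left(p{\left(10,b \right)},166 \right)} = -134916870 - \left(59 + 2 \cdot 166\right) = -134916870 - \left(59 + 332\right) = -134916870 - 391 = -134917261$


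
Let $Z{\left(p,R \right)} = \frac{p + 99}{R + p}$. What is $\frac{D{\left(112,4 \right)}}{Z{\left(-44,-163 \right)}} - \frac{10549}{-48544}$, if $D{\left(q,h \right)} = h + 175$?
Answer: $- \frac{1798120637}{2669920} \approx -673.47$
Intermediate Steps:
$Z{\left(p,R \right)} = \frac{99 + p}{R + p}$
$D{\left(q,h \right)} = 175 + h$
$\frac{D{\left(112,4 \right)}}{Z{\left(-44,-163 \right)}} - \frac{10549}{-48544} = \frac{175 + 4}{\frac{1}{-163 - 44} \left(99 - 44\right)} - \frac{10549}{-48544} = \frac{179}{\frac{1}{-207} \cdot 55} - - \frac{10549}{48544} = \frac{179}{\left(- \frac{1}{207}\right) 55} + \frac{10549}{48544} = \frac{179}{- \frac{55}{207}} + \frac{10549}{48544} = 179 \left(- \frac{207}{55}\right) + \frac{10549}{48544} = - \frac{37053}{55} + \frac{10549}{48544} = - \frac{1798120637}{2669920}$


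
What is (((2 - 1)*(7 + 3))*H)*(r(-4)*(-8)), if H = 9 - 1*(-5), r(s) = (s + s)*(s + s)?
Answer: -71680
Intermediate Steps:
r(s) = 4*s² (r(s) = (2*s)*(2*s) = 4*s²)
H = 14 (H = 9 + 5 = 14)
(((2 - 1)*(7 + 3))*H)*(r(-4)*(-8)) = (((2 - 1)*(7 + 3))*14)*((4*(-4)²)*(-8)) = ((1*10)*14)*((4*16)*(-8)) = (10*14)*(64*(-8)) = 140*(-512) = -71680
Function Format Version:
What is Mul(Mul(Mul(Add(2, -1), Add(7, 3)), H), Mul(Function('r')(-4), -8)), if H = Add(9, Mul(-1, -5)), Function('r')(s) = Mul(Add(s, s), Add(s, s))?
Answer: -71680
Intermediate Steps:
Function('r')(s) = Mul(4, Pow(s, 2)) (Function('r')(s) = Mul(Mul(2, s), Mul(2, s)) = Mul(4, Pow(s, 2)))
H = 14 (H = Add(9, 5) = 14)
Mul(Mul(Mul(Add(2, -1), Add(7, 3)), H), Mul(Function('r')(-4), -8)) = Mul(Mul(Mul(Add(2, -1), Add(7, 3)), 14), Mul(Mul(4, Pow(-4, 2)), -8)) = Mul(Mul(Mul(1, 10), 14), Mul(Mul(4, 16), -8)) = Mul(Mul(10, 14), Mul(64, -8)) = Mul(140, -512) = -71680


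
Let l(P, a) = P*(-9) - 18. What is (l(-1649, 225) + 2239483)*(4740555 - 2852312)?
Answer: 4256677524358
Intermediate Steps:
l(P, a) = -18 - 9*P (l(P, a) = -9*P - 18 = -18 - 9*P)
(l(-1649, 225) + 2239483)*(4740555 - 2852312) = ((-18 - 9*(-1649)) + 2239483)*(4740555 - 2852312) = ((-18 + 14841) + 2239483)*1888243 = (14823 + 2239483)*1888243 = 2254306*1888243 = 4256677524358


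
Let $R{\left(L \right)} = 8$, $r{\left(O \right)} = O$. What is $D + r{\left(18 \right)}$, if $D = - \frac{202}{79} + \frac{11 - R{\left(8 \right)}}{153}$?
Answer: $\frac{62299}{4029} \approx 15.463$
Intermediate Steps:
$D = - \frac{10223}{4029}$ ($D = - \frac{202}{79} + \frac{11 - 8}{153} = \left(-202\right) \frac{1}{79} + \left(11 - 8\right) \frac{1}{153} = - \frac{202}{79} + 3 \cdot \frac{1}{153} = - \frac{202}{79} + \frac{1}{51} = - \frac{10223}{4029} \approx -2.5374$)
$D + r{\left(18 \right)} = - \frac{10223}{4029} + 18 = \frac{62299}{4029}$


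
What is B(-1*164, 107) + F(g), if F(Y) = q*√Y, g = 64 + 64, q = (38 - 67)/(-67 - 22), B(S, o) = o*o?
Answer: 11449 + 232*√2/89 ≈ 11453.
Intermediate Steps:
B(S, o) = o²
q = 29/89 (q = -29/(-89) = -29*(-1/89) = 29/89 ≈ 0.32584)
g = 128
F(Y) = 29*√Y/89
B(-1*164, 107) + F(g) = 107² + 29*√128/89 = 11449 + 29*(8*√2)/89 = 11449 + 232*√2/89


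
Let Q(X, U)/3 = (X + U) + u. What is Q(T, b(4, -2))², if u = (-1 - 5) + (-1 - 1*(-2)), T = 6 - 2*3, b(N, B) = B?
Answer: 441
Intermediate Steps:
T = 0 (T = 6 - 6 = 0)
u = -5 (u = -6 + (-1 + 2) = -6 + 1 = -5)
Q(X, U) = -15 + 3*U + 3*X (Q(X, U) = 3*((X + U) - 5) = 3*((U + X) - 5) = 3*(-5 + U + X) = -15 + 3*U + 3*X)
Q(T, b(4, -2))² = (-15 + 3*(-2) + 3*0)² = (-15 - 6 + 0)² = (-21)² = 441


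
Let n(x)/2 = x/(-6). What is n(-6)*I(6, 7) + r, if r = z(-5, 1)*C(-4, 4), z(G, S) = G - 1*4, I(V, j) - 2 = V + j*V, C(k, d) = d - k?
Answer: 28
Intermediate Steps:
n(x) = -x/3 (n(x) = 2*(x/(-6)) = 2*(x*(-⅙)) = 2*(-x/6) = -x/3)
I(V, j) = 2 + V + V*j (I(V, j) = 2 + (V + j*V) = 2 + (V + V*j) = 2 + V + V*j)
z(G, S) = -4 + G (z(G, S) = G - 4 = -4 + G)
r = -72 (r = (-4 - 5)*(4 - 1*(-4)) = -9*(4 + 4) = -9*8 = -72)
n(-6)*I(6, 7) + r = (-⅓*(-6))*(2 + 6 + 6*7) - 72 = 2*(2 + 6 + 42) - 72 = 2*50 - 72 = 100 - 72 = 28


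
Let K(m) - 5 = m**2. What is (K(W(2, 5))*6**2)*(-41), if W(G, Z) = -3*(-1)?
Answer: -20664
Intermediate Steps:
W(G, Z) = 3
K(m) = 5 + m**2
(K(W(2, 5))*6**2)*(-41) = ((5 + 3**2)*6**2)*(-41) = ((5 + 9)*36)*(-41) = (14*36)*(-41) = 504*(-41) = -20664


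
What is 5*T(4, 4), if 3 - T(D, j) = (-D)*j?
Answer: 95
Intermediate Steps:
T(D, j) = 3 + D*j (T(D, j) = 3 - (-D)*j = 3 - (-1)*D*j = 3 + D*j)
5*T(4, 4) = 5*(3 + 4*4) = 5*(3 + 16) = 5*19 = 95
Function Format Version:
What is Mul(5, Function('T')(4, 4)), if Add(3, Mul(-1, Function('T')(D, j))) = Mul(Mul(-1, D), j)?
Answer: 95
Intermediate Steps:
Function('T')(D, j) = Add(3, Mul(D, j)) (Function('T')(D, j) = Add(3, Mul(-1, Mul(Mul(-1, D), j))) = Add(3, Mul(-1, Mul(-1, D, j))) = Add(3, Mul(D, j)))
Mul(5, Function('T')(4, 4)) = Mul(5, Add(3, Mul(4, 4))) = Mul(5, Add(3, 16)) = Mul(5, 19) = 95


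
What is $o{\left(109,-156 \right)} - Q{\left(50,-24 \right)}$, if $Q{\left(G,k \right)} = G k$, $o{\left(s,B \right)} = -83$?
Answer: $1117$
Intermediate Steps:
$o{\left(109,-156 \right)} - Q{\left(50,-24 \right)} = -83 - 50 \left(-24\right) = -83 - -1200 = -83 + 1200 = 1117$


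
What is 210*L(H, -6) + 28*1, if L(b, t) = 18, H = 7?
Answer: 3808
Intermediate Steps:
210*L(H, -6) + 28*1 = 210*18 + 28*1 = 3780 + 28 = 3808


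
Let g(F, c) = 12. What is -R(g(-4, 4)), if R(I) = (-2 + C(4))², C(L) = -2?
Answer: -16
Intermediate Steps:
R(I) = 16 (R(I) = (-2 - 2)² = (-4)² = 16)
-R(g(-4, 4)) = -1*16 = -16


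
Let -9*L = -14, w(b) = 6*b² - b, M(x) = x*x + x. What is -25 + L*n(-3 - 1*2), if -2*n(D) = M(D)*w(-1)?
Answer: -1205/9 ≈ -133.89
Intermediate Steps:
M(x) = x + x² (M(x) = x² + x = x + x²)
w(b) = -b + 6*b²
L = 14/9 (L = -⅑*(-14) = 14/9 ≈ 1.5556)
n(D) = -7*D*(1 + D)/2 (n(D) = -D*(1 + D)*(-(-1 + 6*(-1)))/2 = -D*(1 + D)*(-(-1 - 6))/2 = -D*(1 + D)*(-1*(-7))/2 = -D*(1 + D)*7/2 = -7*D*(1 + D)/2)
-25 + L*n(-3 - 1*2) = -25 + 14*(-7*(-3 - 1*2)*(1 + (-3 - 1*2))/2)/9 = -25 + 14*(-7*(-3 - 2)*(1 + (-3 - 2))/2)/9 = -25 + 14*(-7/2*(-5)*(1 - 5))/9 = -25 + 14*(-7/2*(-5)*(-4))/9 = -25 + (14/9)*(-70) = -25 - 980/9 = -1205/9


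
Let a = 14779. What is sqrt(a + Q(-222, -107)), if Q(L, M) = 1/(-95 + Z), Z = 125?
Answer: sqrt(13301130)/30 ≈ 121.57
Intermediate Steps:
Q(L, M) = 1/30 (Q(L, M) = 1/(-95 + 125) = 1/30)
sqrt(a + Q(-222, -107)) = sqrt(14779 + 1/30) = sqrt(443371/30) = sqrt(13301130)/30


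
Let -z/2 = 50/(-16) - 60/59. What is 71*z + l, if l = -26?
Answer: 132669/236 ≈ 562.16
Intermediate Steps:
z = 1955/236 (z = -2*(50/(-16) - 60/59) = -2*(50*(-1/16) - 60*1/59) = -2*(-25/8 - 60/59) = -2*(-1955/472) = 1955/236 ≈ 8.2839)
71*z + l = 71*(1955/236) - 26 = 138805/236 - 26 = 132669/236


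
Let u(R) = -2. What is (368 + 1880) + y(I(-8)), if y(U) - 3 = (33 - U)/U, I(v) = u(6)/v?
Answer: 2382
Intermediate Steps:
I(v) = -2/v
y(U) = 3 + (33 - U)/U
(368 + 1880) + y(I(-8)) = (368 + 1880) + (2 + 33/((-2/(-8)))) = 2248 + (2 + 33/((-2*(-⅛)))) = 2248 + (2 + 33/(¼)) = 2248 + (2 + 33*4) = 2248 + (2 + 132) = 2248 + 134 = 2382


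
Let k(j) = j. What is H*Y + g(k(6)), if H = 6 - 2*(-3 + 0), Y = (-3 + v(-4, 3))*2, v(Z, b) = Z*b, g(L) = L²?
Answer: -324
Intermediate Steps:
Y = -30 (Y = (-3 - 4*3)*2 = (-3 - 12)*2 = -15*2 = -30)
H = 12 (H = 6 - 2*(-3) = 6 + 6 = 12)
H*Y + g(k(6)) = 12*(-30) + 6² = -360 + 36 = -324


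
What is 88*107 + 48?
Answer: 9464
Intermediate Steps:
88*107 + 48 = 9416 + 48 = 9464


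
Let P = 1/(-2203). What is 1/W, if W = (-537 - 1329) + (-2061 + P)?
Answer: -2203/8651182 ≈ -0.00025465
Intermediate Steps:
P = -1/2203 ≈ -0.00045393
W = -8651182/2203 (W = (-537 - 1329) + (-2061 - 1/2203) = -1866 - 4540384/2203 = -8651182/2203 ≈ -3927.0)
1/W = 1/(-8651182/2203) = -2203/8651182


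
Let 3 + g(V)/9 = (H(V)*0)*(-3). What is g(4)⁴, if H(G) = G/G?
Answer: 531441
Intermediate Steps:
H(G) = 1
g(V) = -27 (g(V) = -27 + 9*((1*0)*(-3)) = -27 + 9*(0*(-3)) = -27 + 9*0 = -27 + 0 = -27)
g(4)⁴ = (-27)⁴ = 531441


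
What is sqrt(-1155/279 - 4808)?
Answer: I*sqrt(41620197)/93 ≈ 69.37*I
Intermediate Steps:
sqrt(-1155/279 - 4808) = sqrt(-1155*1/279 - 4808) = sqrt(-385/93 - 4808) = sqrt(-447529/93) = I*sqrt(41620197)/93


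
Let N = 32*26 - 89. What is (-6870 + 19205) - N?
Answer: 11592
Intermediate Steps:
N = 743 (N = 832 - 89 = 743)
(-6870 + 19205) - N = (-6870 + 19205) - 1*743 = 12335 - 743 = 11592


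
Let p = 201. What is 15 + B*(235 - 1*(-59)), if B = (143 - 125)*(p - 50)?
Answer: 799107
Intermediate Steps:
B = 2718 (B = (143 - 125)*(201 - 50) = 18*151 = 2718)
15 + B*(235 - 1*(-59)) = 15 + 2718*(235 - 1*(-59)) = 15 + 2718*(235 + 59) = 15 + 2718*294 = 15 + 799092 = 799107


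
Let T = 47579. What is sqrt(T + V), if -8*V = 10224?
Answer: sqrt(46301) ≈ 215.18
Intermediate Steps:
V = -1278 (V = -1/8*10224 = -1278)
sqrt(T + V) = sqrt(47579 - 1278) = sqrt(46301)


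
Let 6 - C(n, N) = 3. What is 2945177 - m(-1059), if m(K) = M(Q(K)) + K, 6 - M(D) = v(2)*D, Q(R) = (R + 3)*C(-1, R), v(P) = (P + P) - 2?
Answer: 2939894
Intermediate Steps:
v(P) = -2 + 2*P (v(P) = 2*P - 2 = -2 + 2*P)
C(n, N) = 3 (C(n, N) = 6 - 1*3 = 6 - 3 = 3)
Q(R) = 9 + 3*R (Q(R) = (R + 3)*3 = (3 + R)*3 = 9 + 3*R)
M(D) = 6 - 2*D (M(D) = 6 - (-2 + 2*2)*D = 6 - (-2 + 4)*D = 6 - 2*D)
m(K) = -12 - 5*K (m(K) = (6 - 2*(9 + 3*K)) + K = (6 + (-18 - 6*K)) + K = (-12 - 6*K) + K = -12 - 5*K)
2945177 - m(-1059) = 2945177 - (-12 - 5*(-1059)) = 2945177 - (-12 + 5295) = 2945177 - 1*5283 = 2945177 - 5283 = 2939894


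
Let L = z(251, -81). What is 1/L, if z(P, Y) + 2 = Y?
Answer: -1/83 ≈ -0.012048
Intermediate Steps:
z(P, Y) = -2 + Y
L = -83 (L = -2 - 81 = -83)
1/L = 1/(-83) = -1/83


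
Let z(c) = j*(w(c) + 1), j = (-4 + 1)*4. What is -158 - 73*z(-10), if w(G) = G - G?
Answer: 718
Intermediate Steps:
j = -12 (j = -3*4 = -12)
w(G) = 0
z(c) = -12 (z(c) = -12*(0 + 1) = -12*1 = -12)
-158 - 73*z(-10) = -158 - 73*(-12) = -158 + 876 = 718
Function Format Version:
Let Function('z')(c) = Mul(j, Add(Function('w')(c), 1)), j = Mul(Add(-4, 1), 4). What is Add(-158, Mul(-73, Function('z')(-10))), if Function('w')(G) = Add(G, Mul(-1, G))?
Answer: 718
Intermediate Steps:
j = -12 (j = Mul(-3, 4) = -12)
Function('w')(G) = 0
Function('z')(c) = -12 (Function('z')(c) = Mul(-12, Add(0, 1)) = Mul(-12, 1) = -12)
Add(-158, Mul(-73, Function('z')(-10))) = Add(-158, Mul(-73, -12)) = Add(-158, 876) = 718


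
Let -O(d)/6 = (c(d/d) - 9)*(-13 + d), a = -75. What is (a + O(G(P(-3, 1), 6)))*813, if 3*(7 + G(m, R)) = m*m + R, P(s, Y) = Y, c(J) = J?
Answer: -750399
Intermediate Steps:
G(m, R) = -7 + R/3 + m²/3 (G(m, R) = -7 + (m*m + R)/3 = -7 + (m² + R)/3 = -7 + (R + m²)/3 = -7 + (R/3 + m²/3) = -7 + R/3 + m²/3)
O(d) = -624 + 48*d (O(d) = -6*(d/d - 9)*(-13 + d) = -6*(1 - 9)*(-13 + d) = -(-48)*(-13 + d) = -6*(104 - 8*d) = -624 + 48*d)
(a + O(G(P(-3, 1), 6)))*813 = (-75 + (-624 + 48*(-7 + (⅓)*6 + (⅓)*1²)))*813 = (-75 + (-624 + 48*(-7 + 2 + (⅓)*1)))*813 = (-75 + (-624 + 48*(-7 + 2 + ⅓)))*813 = (-75 + (-624 + 48*(-14/3)))*813 = (-75 + (-624 - 224))*813 = (-75 - 848)*813 = -923*813 = -750399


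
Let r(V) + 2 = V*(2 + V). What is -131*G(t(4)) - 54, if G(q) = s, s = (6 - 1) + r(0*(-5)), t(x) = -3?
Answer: -447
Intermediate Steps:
r(V) = -2 + V*(2 + V)
s = 3 (s = (6 - 1) + (-2 + (0*(-5))**2 + 2*(0*(-5))) = 5 + (-2 + 0**2 + 2*0) = 5 + (-2 + 0 + 0) = 5 - 2 = 3)
G(q) = 3
-131*G(t(4)) - 54 = -131*3 - 54 = -393 - 54 = -447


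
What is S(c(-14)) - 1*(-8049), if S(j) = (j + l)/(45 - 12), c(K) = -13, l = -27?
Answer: 265577/33 ≈ 8047.8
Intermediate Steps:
S(j) = -9/11 + j/33 (S(j) = (j - 27)/(45 - 12) = (-27 + j)/33 = (-27 + j)*(1/33) = -9/11 + j/33)
S(c(-14)) - 1*(-8049) = (-9/11 + (1/33)*(-13)) - 1*(-8049) = (-9/11 - 13/33) + 8049 = -40/33 + 8049 = 265577/33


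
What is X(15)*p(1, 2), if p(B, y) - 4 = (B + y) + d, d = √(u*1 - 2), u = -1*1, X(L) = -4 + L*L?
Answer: 1547 + 221*I*√3 ≈ 1547.0 + 382.78*I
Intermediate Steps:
X(L) = -4 + L²
u = -1
d = I*√3 (d = √(-1*1 - 2) = √(-1 - 2) = √(-3) = I*√3 ≈ 1.732*I)
p(B, y) = 4 + B + y + I*√3 (p(B, y) = 4 + ((B + y) + I*√3) = 4 + (B + y + I*√3) = 4 + B + y + I*√3)
X(15)*p(1, 2) = (-4 + 15²)*(4 + 1 + 2 + I*√3) = (-4 + 225)*(7 + I*√3) = 221*(7 + I*√3) = 1547 + 221*I*√3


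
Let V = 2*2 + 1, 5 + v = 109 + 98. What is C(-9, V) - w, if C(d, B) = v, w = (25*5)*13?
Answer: -1423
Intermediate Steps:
w = 1625 (w = 125*13 = 1625)
v = 202 (v = -5 + (109 + 98) = -5 + 207 = 202)
V = 5 (V = 4 + 1 = 5)
C(d, B) = 202
C(-9, V) - w = 202 - 1*1625 = 202 - 1625 = -1423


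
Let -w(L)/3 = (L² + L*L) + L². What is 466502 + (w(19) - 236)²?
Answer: 12611727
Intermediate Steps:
w(L) = -9*L² (w(L) = -3*((L² + L*L) + L²) = -3*((L² + L²) + L²) = -3*(2*L² + L²) = -9*L²)
466502 + (w(19) - 236)² = 466502 + (-9*19² - 236)² = 466502 + (-9*361 - 236)² = 466502 + (-3249 - 236)² = 466502 + (-3485)² = 466502 + 12145225 = 12611727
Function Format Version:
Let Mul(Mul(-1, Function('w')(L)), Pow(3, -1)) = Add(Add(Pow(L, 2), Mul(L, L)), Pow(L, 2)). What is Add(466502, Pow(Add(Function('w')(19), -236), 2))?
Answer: 12611727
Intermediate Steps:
Function('w')(L) = Mul(-9, Pow(L, 2)) (Function('w')(L) = Mul(-3, Add(Add(Pow(L, 2), Mul(L, L)), Pow(L, 2))) = Mul(-3, Add(Add(Pow(L, 2), Pow(L, 2)), Pow(L, 2))) = Mul(-3, Add(Mul(2, Pow(L, 2)), Pow(L, 2))) = Mul(-3, Mul(3, Pow(L, 2))) = Mul(-9, Pow(L, 2)))
Add(466502, Pow(Add(Function('w')(19), -236), 2)) = Add(466502, Pow(Add(Mul(-9, Pow(19, 2)), -236), 2)) = Add(466502, Pow(Add(Mul(-9, 361), -236), 2)) = Add(466502, Pow(Add(-3249, -236), 2)) = Add(466502, Pow(-3485, 2)) = Add(466502, 12145225) = 12611727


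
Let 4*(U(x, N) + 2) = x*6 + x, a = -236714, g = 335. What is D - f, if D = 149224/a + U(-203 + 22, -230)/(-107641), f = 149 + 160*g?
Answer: -2739095169027645/50960263348 ≈ -53750.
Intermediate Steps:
U(x, N) = -2 + 7*x/4 (U(x, N) = -2 + (x*6 + x)/4 = -2 + (6*x + x)/4 = -2 + (7*x)/4 = -2 + 7*x/4)
f = 53749 (f = 149 + 160*335 = 149 + 53600 = 53749)
D = -31974335993/50960263348 (D = 149224/(-236714) + (-2 + 7*(-203 + 22)/4)/(-107641) = 149224*(-1/236714) + (-2 + (7/4)*(-181))*(-1/107641) = -74612/118357 + (-2 - 1267/4)*(-1/107641) = -74612/118357 - 1275/4*(-1/107641) = -74612/118357 + 1275/430564 = -31974335993/50960263348 ≈ -0.62744)
D - f = -31974335993/50960263348 - 1*53749 = -31974335993/50960263348 - 53749 = -2739095169027645/50960263348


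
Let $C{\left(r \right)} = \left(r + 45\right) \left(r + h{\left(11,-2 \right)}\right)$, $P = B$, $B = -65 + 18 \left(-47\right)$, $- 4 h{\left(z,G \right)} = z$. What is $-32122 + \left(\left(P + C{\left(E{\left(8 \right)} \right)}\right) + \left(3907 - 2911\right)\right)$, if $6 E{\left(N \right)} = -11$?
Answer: $- \frac{2320909}{72} \approx -32235.0$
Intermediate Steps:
$h{\left(z,G \right)} = - \frac{z}{4}$
$E{\left(N \right)} = - \frac{11}{6}$ ($E{\left(N \right)} = \frac{1}{6} \left(-11\right) = - \frac{11}{6}$)
$B = -911$ ($B = -65 - 846 = -911$)
$P = -911$
$C{\left(r \right)} = \left(45 + r\right) \left(- \frac{11}{4} + r\right)$ ($C{\left(r \right)} = \left(r + 45\right) \left(r - \frac{11}{4}\right) = \left(45 + r\right) \left(r - \frac{11}{4}\right) = \left(45 + r\right) \left(- \frac{11}{4} + r\right)$)
$-32122 + \left(\left(P + C{\left(E{\left(8 \right)} \right)}\right) + \left(3907 - 2911\right)\right) = -32122 + \left(\left(-911 + \left(- \frac{495}{4} + \left(- \frac{11}{6}\right)^{2} + \frac{169}{4} \left(- \frac{11}{6}\right)\right)\right) + \left(3907 - 2911\right)\right) = -32122 + \left(\left(-911 - \frac{14245}{72}\right) + \left(3907 - 2911\right)\right) = -32122 + \left(\left(-911 - \frac{14245}{72}\right) + 996\right) = -32122 + \left(- \frac{79837}{72} + 996\right) = -32122 - \frac{8125}{72} = - \frac{2320909}{72}$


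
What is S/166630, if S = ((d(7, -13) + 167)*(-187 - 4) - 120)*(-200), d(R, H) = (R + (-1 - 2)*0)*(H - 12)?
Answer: -28160/16663 ≈ -1.6900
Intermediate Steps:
d(R, H) = R*(-12 + H) (d(R, H) = (R - 3*0)*(-12 + H) = (R + 0)*(-12 + H) = R*(-12 + H))
S = -281600 (S = ((7*(-12 - 13) + 167)*(-187 - 4) - 120)*(-200) = ((7*(-25) + 167)*(-191) - 120)*(-200) = ((-175 + 167)*(-191) - 120)*(-200) = (-8*(-191) - 120)*(-200) = (1528 - 120)*(-200) = 1408*(-200) = -281600)
S/166630 = -281600/166630 = -281600*1/166630 = -28160/16663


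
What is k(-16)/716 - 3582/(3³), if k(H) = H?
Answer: -71254/537 ≈ -132.69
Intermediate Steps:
k(-16)/716 - 3582/(3³) = -16/716 - 3582/(3³) = -16*1/716 - 3582/27 = -4/179 - 3582*1/27 = -4/179 - 398/3 = -71254/537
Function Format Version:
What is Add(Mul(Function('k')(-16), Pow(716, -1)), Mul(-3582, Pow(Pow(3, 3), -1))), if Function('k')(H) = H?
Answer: Rational(-71254, 537) ≈ -132.69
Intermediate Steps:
Add(Mul(Function('k')(-16), Pow(716, -1)), Mul(-3582, Pow(Pow(3, 3), -1))) = Add(Mul(-16, Pow(716, -1)), Mul(-3582, Pow(Pow(3, 3), -1))) = Add(Mul(-16, Rational(1, 716)), Mul(-3582, Pow(27, -1))) = Add(Rational(-4, 179), Mul(-3582, Rational(1, 27))) = Add(Rational(-4, 179), Rational(-398, 3)) = Rational(-71254, 537)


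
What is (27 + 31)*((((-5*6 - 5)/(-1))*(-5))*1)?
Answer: -10150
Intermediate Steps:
(27 + 31)*((((-5*6 - 5)/(-1))*(-5))*1) = 58*((((-30 - 5)*(-1))*(-5))*1) = 58*((-35*(-1)*(-5))*1) = 58*((35*(-5))*1) = 58*(-175*1) = 58*(-175) = -10150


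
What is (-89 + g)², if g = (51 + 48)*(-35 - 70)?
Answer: 109914256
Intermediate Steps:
g = -10395 (g = 99*(-105) = -10395)
(-89 + g)² = (-89 - 10395)² = (-10484)² = 109914256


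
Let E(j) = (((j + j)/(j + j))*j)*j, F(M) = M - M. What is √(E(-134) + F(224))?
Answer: 134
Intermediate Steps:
F(M) = 0
E(j) = j² (E(j) = (((2*j)/((2*j)))*j)*j = (((2*j)*(1/(2*j)))*j)*j = (1*j)*j = j*j = j²)
√(E(-134) + F(224)) = √((-134)² + 0) = √(17956 + 0) = √17956 = 134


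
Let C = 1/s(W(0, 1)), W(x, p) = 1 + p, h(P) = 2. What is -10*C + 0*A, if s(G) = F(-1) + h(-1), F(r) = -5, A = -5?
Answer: 10/3 ≈ 3.3333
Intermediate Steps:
s(G) = -3 (s(G) = -5 + 2 = -3)
C = -⅓ (C = 1/(-3) = -⅓ ≈ -0.33333)
-10*C + 0*A = -10*(-⅓) + 0*(-5) = 10/3 + 0 = 10/3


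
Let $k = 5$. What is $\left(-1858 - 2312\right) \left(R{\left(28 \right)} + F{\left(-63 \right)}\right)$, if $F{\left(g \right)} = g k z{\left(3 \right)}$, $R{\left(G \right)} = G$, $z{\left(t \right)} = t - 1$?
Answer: $2510340$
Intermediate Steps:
$z{\left(t \right)} = -1 + t$
$F{\left(g \right)} = 10 g$ ($F{\left(g \right)} = g 5 \left(-1 + 3\right) = 5 g 2 = 10 g$)
$\left(-1858 - 2312\right) \left(R{\left(28 \right)} + F{\left(-63 \right)}\right) = \left(-1858 - 2312\right) \left(28 + 10 \left(-63\right)\right) = - 4170 \left(28 - 630\right) = \left(-4170\right) \left(-602\right) = 2510340$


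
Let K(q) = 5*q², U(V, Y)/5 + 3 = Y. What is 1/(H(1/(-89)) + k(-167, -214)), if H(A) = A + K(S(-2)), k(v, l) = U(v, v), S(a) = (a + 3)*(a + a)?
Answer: -89/68531 ≈ -0.0012987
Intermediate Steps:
S(a) = 2*a*(3 + a) (S(a) = (3 + a)*(2*a) = 2*a*(3 + a))
U(V, Y) = -15 + 5*Y
k(v, l) = -15 + 5*v
H(A) = 80 + A (H(A) = A + 5*(2*(-2)*(3 - 2))² = A + 5*(2*(-2)*1)² = A + 5*(-4)² = A + 5*16 = A + 80 = 80 + A)
1/(H(1/(-89)) + k(-167, -214)) = 1/((80 + 1/(-89)) + (-15 + 5*(-167))) = 1/((80 - 1/89) + (-15 - 835)) = 1/(7119/89 - 850) = 1/(-68531/89) = -89/68531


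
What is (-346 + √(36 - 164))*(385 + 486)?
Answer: -301366 + 6968*I*√2 ≈ -3.0137e+5 + 9854.2*I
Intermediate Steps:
(-346 + √(36 - 164))*(385 + 486) = (-346 + √(-128))*871 = (-346 + 8*I*√2)*871 = -301366 + 6968*I*√2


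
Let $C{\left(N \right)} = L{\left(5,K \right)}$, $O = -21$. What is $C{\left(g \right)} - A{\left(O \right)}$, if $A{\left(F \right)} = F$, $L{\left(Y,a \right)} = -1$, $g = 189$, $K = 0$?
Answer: $20$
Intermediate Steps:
$C{\left(N \right)} = -1$
$C{\left(g \right)} - A{\left(O \right)} = -1 - -21 = -1 + 21 = 20$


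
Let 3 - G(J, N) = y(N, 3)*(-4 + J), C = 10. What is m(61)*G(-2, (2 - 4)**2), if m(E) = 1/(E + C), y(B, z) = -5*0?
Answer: 3/71 ≈ 0.042253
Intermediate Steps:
y(B, z) = 0
G(J, N) = 3 (G(J, N) = 3 - 0*(-4 + J) = 3 - 1*0 = 3 + 0 = 3)
m(E) = 1/(10 + E) (m(E) = 1/(E + 10) = 1/(10 + E))
m(61)*G(-2, (2 - 4)**2) = 3/(10 + 61) = 3/71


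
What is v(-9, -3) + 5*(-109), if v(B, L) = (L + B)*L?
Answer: -509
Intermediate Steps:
v(B, L) = L*(B + L) (v(B, L) = (B + L)*L = L*(B + L))
v(-9, -3) + 5*(-109) = -3*(-9 - 3) + 5*(-109) = -3*(-12) - 545 = 36 - 545 = -509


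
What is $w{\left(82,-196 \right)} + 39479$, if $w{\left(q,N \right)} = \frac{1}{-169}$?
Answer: $\frac{6671950}{169} \approx 39479.0$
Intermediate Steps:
$w{\left(q,N \right)} = - \frac{1}{169}$
$w{\left(82,-196 \right)} + 39479 = - \frac{1}{169} + 39479 = \frac{6671950}{169}$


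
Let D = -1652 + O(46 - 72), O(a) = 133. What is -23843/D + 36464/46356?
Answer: 290163731/17603691 ≈ 16.483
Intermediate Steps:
D = -1519 (D = -1652 + 133 = -1519)
-23843/D + 36464/46356 = -23843/(-1519) + 36464/46356 = -23843*(-1/1519) + 36464*(1/46356) = 23843/1519 + 9116/11589 = 290163731/17603691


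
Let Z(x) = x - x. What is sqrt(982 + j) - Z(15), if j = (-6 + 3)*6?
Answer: 2*sqrt(241) ≈ 31.048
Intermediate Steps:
j = -18 (j = -3*6 = -18)
Z(x) = 0
sqrt(982 + j) - Z(15) = sqrt(982 - 18) - 1*0 = sqrt(964) + 0 = 2*sqrt(241) + 0 = 2*sqrt(241)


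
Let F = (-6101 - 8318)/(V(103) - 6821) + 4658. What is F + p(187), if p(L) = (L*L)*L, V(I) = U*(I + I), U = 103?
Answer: 94211952398/14397 ≈ 6.5439e+6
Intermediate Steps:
V(I) = 206*I (V(I) = 103*(I + I) = 103*(2*I) = 206*I)
F = 67046807/14397 (F = (-6101 - 8318)/(206*103 - 6821) + 4658 = -14419/(21218 - 6821) + 4658 = -14419/14397 + 4658 = 67046807/14397 ≈ 4657.0)
p(L) = L³ (p(L) = L²*L = L³)
F + p(187) = 67046807/14397 + 187³ = 67046807/14397 + 6539203 = 94211952398/14397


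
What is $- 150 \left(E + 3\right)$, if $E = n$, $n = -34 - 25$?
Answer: $8400$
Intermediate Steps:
$n = -59$ ($n = -34 - 25 = -59$)
$E = -59$
$- 150 \left(E + 3\right) = - 150 \left(-59 + 3\right) = \left(-150\right) \left(-56\right) = 8400$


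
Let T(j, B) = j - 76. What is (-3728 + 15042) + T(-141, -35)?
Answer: 11097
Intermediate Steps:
T(j, B) = -76 + j
(-3728 + 15042) + T(-141, -35) = (-3728 + 15042) + (-76 - 141) = 11314 - 217 = 11097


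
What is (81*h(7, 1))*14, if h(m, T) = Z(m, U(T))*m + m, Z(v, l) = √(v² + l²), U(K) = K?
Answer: 7938 + 39690*√2 ≈ 64068.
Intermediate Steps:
Z(v, l) = √(l² + v²)
h(m, T) = m + m*√(T² + m²) (h(m, T) = √(T² + m²)*m + m = m*√(T² + m²) + m = m + m*√(T² + m²))
(81*h(7, 1))*14 = (81*(7*(1 + √(1² + 7²))))*14 = (81*(7*(1 + √(1 + 49))))*14 = (81*(7*(1 + √50)))*14 = (81*(7*(1 + 5*√2)))*14 = (81*(7 + 35*√2))*14 = (567 + 2835*√2)*14 = 7938 + 39690*√2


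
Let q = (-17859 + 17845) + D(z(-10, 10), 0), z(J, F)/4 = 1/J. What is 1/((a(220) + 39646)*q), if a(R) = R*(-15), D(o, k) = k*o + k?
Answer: -1/508844 ≈ -1.9652e-6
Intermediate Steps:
z(J, F) = 4/J
D(o, k) = k + k*o
a(R) = -15*R
q = -14 (q = (-17859 + 17845) + 0*(1 + 4/(-10)) = -14 + 0*(1 + 4*(-1/10)) = -14 + 0*(1 - 2/5) = -14 + 0*(3/5) = -14 + 0 = -14)
1/((a(220) + 39646)*q) = 1/((-15*220 + 39646)*(-14)) = -1/14/(-3300 + 39646) = -1/14/36346 = (1/36346)*(-1/14) = -1/508844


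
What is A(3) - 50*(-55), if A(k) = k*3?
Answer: 2759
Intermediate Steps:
A(k) = 3*k
A(3) - 50*(-55) = 3*3 - 50*(-55) = 9 + 2750 = 2759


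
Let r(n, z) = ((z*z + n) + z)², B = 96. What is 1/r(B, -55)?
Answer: 1/9400356 ≈ 1.0638e-7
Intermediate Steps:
r(n, z) = (n + z + z²)² (r(n, z) = ((z² + n) + z)² = ((n + z²) + z)² = (n + z + z²)²)
1/r(B, -55) = 1/((96 - 55 + (-55)²)²) = 1/((96 - 55 + 3025)²) = 1/(3066²) = 1/9400356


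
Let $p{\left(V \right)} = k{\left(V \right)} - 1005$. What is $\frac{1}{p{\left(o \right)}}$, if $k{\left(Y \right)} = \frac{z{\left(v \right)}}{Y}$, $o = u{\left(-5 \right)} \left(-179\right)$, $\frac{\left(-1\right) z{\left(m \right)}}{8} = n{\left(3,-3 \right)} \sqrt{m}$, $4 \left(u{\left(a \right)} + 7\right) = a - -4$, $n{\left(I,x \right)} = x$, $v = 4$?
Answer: $- \frac{5191}{5216763} \approx -0.00099506$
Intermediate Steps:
$u{\left(a \right)} = -6 + \frac{a}{4}$ ($u{\left(a \right)} = -7 + \frac{a - -4}{4} = -7 + \frac{a + 4}{4} = -7 + \frac{4 + a}{4} = -7 + \left(1 + \frac{a}{4}\right) = -6 + \frac{a}{4}$)
$z{\left(m \right)} = 24 \sqrt{m}$ ($z{\left(m \right)} = - 8 \left(- 3 \sqrt{m}\right) = 24 \sqrt{m}$)
$o = \frac{5191}{4}$ ($o = \left(-6 + \frac{1}{4} \left(-5\right)\right) \left(-179\right) = \left(-6 - \frac{5}{4}\right) \left(-179\right) = \left(- \frac{29}{4}\right) \left(-179\right) = \frac{5191}{4} \approx 1297.8$)
$k{\left(Y \right)} = \frac{48}{Y}$ ($k{\left(Y \right)} = \frac{24 \sqrt{4}}{Y} = \frac{24 \cdot 2}{Y} = \frac{48}{Y}$)
$p{\left(V \right)} = -1005 + \frac{48}{V}$ ($p{\left(V \right)} = \frac{48}{V} - 1005 = -1005 + \frac{48}{V}$)
$\frac{1}{p{\left(o \right)}} = \frac{1}{-1005 + \frac{48}{\frac{5191}{4}}} = \frac{1}{-1005 + 48 \cdot \frac{4}{5191}} = \frac{1}{-1005 + \frac{192}{5191}} = \frac{1}{- \frac{5216763}{5191}} = - \frac{5191}{5216763}$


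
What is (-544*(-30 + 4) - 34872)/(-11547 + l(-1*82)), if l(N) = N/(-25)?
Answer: 518200/288593 ≈ 1.7956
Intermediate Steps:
l(N) = -N/25 (l(N) = N*(-1/25) = -N/25)
(-544*(-30 + 4) - 34872)/(-11547 + l(-1*82)) = (-544*(-30 + 4) - 34872)/(-11547 - (-1)*82/25) = (-544*(-26) - 34872)/(-11547 - 1/25*(-82)) = (14144 - 34872)/(-11547 + 82/25) = -20728/(-288593/25) = -20728*(-25/288593) = 518200/288593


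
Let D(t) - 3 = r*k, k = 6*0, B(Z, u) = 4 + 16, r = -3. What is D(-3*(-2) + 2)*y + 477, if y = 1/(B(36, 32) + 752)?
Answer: 368247/772 ≈ 477.00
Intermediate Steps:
B(Z, u) = 20
k = 0
D(t) = 3 (D(t) = 3 - 3*0 = 3 + 0 = 3)
y = 1/772 (y = 1/(20 + 752) = 1/772 ≈ 0.0012953)
D(-3*(-2) + 2)*y + 477 = 3*(1/772) + 477 = 3/772 + 477 = 368247/772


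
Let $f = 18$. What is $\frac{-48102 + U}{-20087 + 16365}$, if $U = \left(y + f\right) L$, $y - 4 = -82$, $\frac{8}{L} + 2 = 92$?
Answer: $\frac{72161}{5583} \approx 12.925$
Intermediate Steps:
$L = \frac{4}{45}$ ($L = \frac{8}{-2 + 92} = \frac{8}{90} = 8 \cdot \frac{1}{90} = \frac{4}{45} \approx 0.088889$)
$y = -78$ ($y = 4 - 82 = -78$)
$U = - \frac{16}{3}$ ($U = \left(-78 + 18\right) \frac{4}{45} = \left(-60\right) \frac{4}{45} = - \frac{16}{3} \approx -5.3333$)
$\frac{-48102 + U}{-20087 + 16365} = \frac{-48102 - \frac{16}{3}}{-20087 + 16365} = - \frac{144322}{3 \left(-3722\right)} = \left(- \frac{144322}{3}\right) \left(- \frac{1}{3722}\right) = \frac{72161}{5583}$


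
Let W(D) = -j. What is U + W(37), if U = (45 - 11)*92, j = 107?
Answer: 3021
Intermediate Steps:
W(D) = -107 (W(D) = -1*107 = -107)
U = 3128 (U = 34*92 = 3128)
U + W(37) = 3128 - 107 = 3021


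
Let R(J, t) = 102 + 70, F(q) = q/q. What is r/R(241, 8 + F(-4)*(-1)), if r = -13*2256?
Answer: -7332/43 ≈ -170.51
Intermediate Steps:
F(q) = 1
R(J, t) = 172
r = -29328
r/R(241, 8 + F(-4)*(-1)) = -29328/172 = -29328*1/172 = -7332/43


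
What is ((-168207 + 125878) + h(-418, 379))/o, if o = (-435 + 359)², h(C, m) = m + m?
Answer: -41571/5776 ≈ -7.1972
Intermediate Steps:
h(C, m) = 2*m
o = 5776 (o = (-76)² = 5776)
((-168207 + 125878) + h(-418, 379))/o = ((-168207 + 125878) + 2*379)/5776 = (-42329 + 758)*(1/5776) = -41571*1/5776 = -41571/5776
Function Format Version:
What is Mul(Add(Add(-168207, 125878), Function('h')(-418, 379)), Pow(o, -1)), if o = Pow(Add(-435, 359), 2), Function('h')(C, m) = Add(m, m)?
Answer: Rational(-41571, 5776) ≈ -7.1972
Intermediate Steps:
Function('h')(C, m) = Mul(2, m)
o = 5776 (o = Pow(-76, 2) = 5776)
Mul(Add(Add(-168207, 125878), Function('h')(-418, 379)), Pow(o, -1)) = Mul(Add(Add(-168207, 125878), Mul(2, 379)), Pow(5776, -1)) = Mul(Add(-42329, 758), Rational(1, 5776)) = Mul(-41571, Rational(1, 5776)) = Rational(-41571, 5776)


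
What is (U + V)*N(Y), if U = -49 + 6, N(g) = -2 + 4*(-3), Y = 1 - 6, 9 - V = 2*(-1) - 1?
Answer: 434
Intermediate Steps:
V = 12 (V = 9 - (2*(-1) - 1) = 9 - (-2 - 1) = 9 - 1*(-3) = 9 + 3 = 12)
Y = -5
N(g) = -14 (N(g) = -2 - 12 = -14)
U = -43
(U + V)*N(Y) = (-43 + 12)*(-14) = -31*(-14) = 434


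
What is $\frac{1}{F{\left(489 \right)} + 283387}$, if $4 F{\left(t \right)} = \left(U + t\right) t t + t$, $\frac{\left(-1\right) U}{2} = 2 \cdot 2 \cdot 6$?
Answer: $\frac{2}{53293199} \approx 3.7528 \cdot 10^{-8}$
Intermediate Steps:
$U = -48$ ($U = - 2 \cdot 2 \cdot 2 \cdot 6 = - 2 \cdot 4 \cdot 6 = \left(-2\right) 24 = -48$)
$F{\left(t \right)} = \frac{t}{4} + \frac{t^{2} \left(-48 + t\right)}{4}$ ($F{\left(t \right)} = \frac{\left(-48 + t\right) t t + t}{4} = \frac{t \left(-48 + t\right) t + t}{4} = \frac{t^{2} \left(-48 + t\right) + t}{4} = \frac{t + t^{2} \left(-48 + t\right)}{4} = \frac{t}{4} + \frac{t^{2} \left(-48 + t\right)}{4}$)
$\frac{1}{F{\left(489 \right)} + 283387} = \frac{1}{\frac{1}{4} \cdot 489 \left(1 + 489^{2} - 23472\right) + 283387} = \frac{1}{\frac{1}{4} \cdot 489 \left(1 + 239121 - 23472\right) + 283387} = \frac{1}{\frac{1}{4} \cdot 489 \cdot 215650 + 283387} = \frac{1}{\frac{52726425}{2} + 283387} = \frac{1}{\frac{53293199}{2}} = \frac{2}{53293199}$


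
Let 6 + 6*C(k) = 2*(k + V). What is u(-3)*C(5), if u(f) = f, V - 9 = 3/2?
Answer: -25/2 ≈ -12.500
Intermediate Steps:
V = 21/2 (V = 9 + 3/2 = 21/2 ≈ 10.500)
C(k) = 5/2 + k/3 (C(k) = -1 + (2*(k + 21/2))/6 = -1 + (2*(21/2 + k))/6 = -1 + (21 + 2*k)/6 = -1 + (7/2 + k/3) = 5/2 + k/3)
u(-3)*C(5) = -3*(5/2 + (⅓)*5) = -3*(5/2 + 5/3) = -3*25/6 = -25/2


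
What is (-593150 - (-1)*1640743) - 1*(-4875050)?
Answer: 5922643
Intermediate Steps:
(-593150 - (-1)*1640743) - 1*(-4875050) = (-593150 - 1*(-1640743)) + 4875050 = (-593150 + 1640743) + 4875050 = 1047593 + 4875050 = 5922643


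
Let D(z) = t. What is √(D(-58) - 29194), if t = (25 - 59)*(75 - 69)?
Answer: I*√29398 ≈ 171.46*I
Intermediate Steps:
t = -204 (t = -34*6 = -204)
D(z) = -204
√(D(-58) - 29194) = √(-204 - 29194) = √(-29398) = I*√29398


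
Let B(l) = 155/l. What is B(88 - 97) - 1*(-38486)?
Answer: 346219/9 ≈ 38469.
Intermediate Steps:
B(88 - 97) - 1*(-38486) = 155/(88 - 97) - 1*(-38486) = 155/(-9) + 38486 = 155*(-⅑) + 38486 = -155/9 + 38486 = 346219/9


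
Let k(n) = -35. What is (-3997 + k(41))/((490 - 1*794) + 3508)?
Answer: -112/89 ≈ -1.2584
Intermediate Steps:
(-3997 + k(41))/((490 - 1*794) + 3508) = (-3997 - 35)/((490 - 1*794) + 3508) = -4032/((490 - 794) + 3508) = -4032/(-304 + 3508) = -4032/3204 = -4032*1/3204 = -112/89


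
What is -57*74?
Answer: -4218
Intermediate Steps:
-57*74 = -1*4218 = -4218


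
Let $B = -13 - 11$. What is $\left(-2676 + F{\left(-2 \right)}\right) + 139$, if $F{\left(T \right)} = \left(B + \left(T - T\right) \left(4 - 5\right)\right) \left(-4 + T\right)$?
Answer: $-2393$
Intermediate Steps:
$B = -24$
$F{\left(T \right)} = 96 - 24 T$ ($F{\left(T \right)} = \left(-24 + \left(T - T\right) \left(4 - 5\right)\right) \left(-4 + T\right) = \left(-24 + 0 \left(-1\right)\right) \left(-4 + T\right) = \left(-24 + 0\right) \left(-4 + T\right) = - 24 \left(-4 + T\right) = 96 - 24 T$)
$\left(-2676 + F{\left(-2 \right)}\right) + 139 = \left(-2676 + \left(96 - -48\right)\right) + 139 = \left(-2676 + \left(96 + 48\right)\right) + 139 = \left(-2676 + 144\right) + 139 = -2532 + 139 = -2393$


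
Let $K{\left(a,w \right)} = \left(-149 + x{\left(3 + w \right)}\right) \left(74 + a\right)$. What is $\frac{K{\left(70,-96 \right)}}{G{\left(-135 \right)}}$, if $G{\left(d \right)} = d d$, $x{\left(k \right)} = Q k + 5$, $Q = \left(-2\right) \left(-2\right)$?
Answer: $- \frac{2752}{675} \approx -4.077$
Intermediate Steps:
$Q = 4$
$x{\left(k \right)} = 5 + 4 k$ ($x{\left(k \right)} = 4 k + 5 = 5 + 4 k$)
$K{\left(a,w \right)} = \left(-132 + 4 w\right) \left(74 + a\right)$ ($K{\left(a,w \right)} = \left(-149 + \left(5 + 4 \left(3 + w\right)\right)\right) \left(74 + a\right) = \left(-149 + \left(5 + \left(12 + 4 w\right)\right)\right) \left(74 + a\right) = \left(-149 + \left(17 + 4 w\right)\right) \left(74 + a\right) = \left(-132 + 4 w\right) \left(74 + a\right)$)
$G{\left(d \right)} = d^{2}$
$\frac{K{\left(70,-96 \right)}}{G{\left(-135 \right)}} = \frac{-9768 - 9240 + 296 \left(-96\right) + 4 \cdot 70 \left(-96\right)}{\left(-135\right)^{2}} = \frac{-9768 - 9240 - 28416 - 26880}{18225} = \left(-74304\right) \frac{1}{18225} = - \frac{2752}{675}$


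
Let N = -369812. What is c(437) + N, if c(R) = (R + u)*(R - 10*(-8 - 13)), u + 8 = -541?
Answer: -442276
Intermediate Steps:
u = -549 (u = -8 - 541 = -549)
c(R) = (-549 + R)*(210 + R) (c(R) = (R - 549)*(R - 10*(-8 - 13)) = (-549 + R)*(R - 10*(-21)) = (-549 + R)*(R + 210) = (-549 + R)*(210 + R))
c(437) + N = (-115290 + 437² - 339*437) - 369812 = (-115290 + 190969 - 148143) - 369812 = -72464 - 369812 = -442276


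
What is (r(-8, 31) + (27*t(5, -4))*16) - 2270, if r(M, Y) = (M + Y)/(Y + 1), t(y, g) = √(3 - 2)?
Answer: -58793/32 ≈ -1837.3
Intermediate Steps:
t(y, g) = 1 (t(y, g) = √1 = 1)
r(M, Y) = (M + Y)/(1 + Y)
(r(-8, 31) + (27*t(5, -4))*16) - 2270 = ((-8 + 31)/(1 + 31) + (27*1)*16) - 2270 = (23/32 + 27*16) - 2270 = ((1/32)*23 + 432) - 2270 = (23/32 + 432) - 2270 = 13847/32 - 2270 = -58793/32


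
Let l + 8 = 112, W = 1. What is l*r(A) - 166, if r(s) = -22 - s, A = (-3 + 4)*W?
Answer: -2558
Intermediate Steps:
l = 104 (l = -8 + 112 = 104)
A = 1 (A = (-3 + 4)*1 = 1*1 = 1)
l*r(A) - 166 = 104*(-22 - 1*1) - 166 = 104*(-22 - 1) - 166 = 104*(-23) - 166 = -2392 - 166 = -2558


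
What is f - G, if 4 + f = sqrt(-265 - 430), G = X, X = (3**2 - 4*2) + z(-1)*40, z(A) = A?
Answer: 35 + I*sqrt(695) ≈ 35.0 + 26.363*I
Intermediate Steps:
X = -39 (X = (3**2 - 4*2) - 1*40 = (9 - 8) - 40 = 1 - 40 = -39)
G = -39
f = -4 + I*sqrt(695) (f = -4 + sqrt(-265 - 430) = -4 + sqrt(-695) = -4 + I*sqrt(695) ≈ -4.0 + 26.363*I)
f - G = (-4 + I*sqrt(695)) - 1*(-39) = (-4 + I*sqrt(695)) + 39 = 35 + I*sqrt(695)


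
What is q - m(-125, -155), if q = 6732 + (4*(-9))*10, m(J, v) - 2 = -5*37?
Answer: 6555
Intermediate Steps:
m(J, v) = -183 (m(J, v) = 2 - 5*37 = 2 - 185 = -183)
q = 6372 (q = 6732 - 36*10 = 6732 - 360 = 6372)
q - m(-125, -155) = 6372 - 1*(-183) = 6372 + 183 = 6555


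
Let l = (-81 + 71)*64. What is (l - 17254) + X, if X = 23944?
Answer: 6050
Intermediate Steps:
l = -640 (l = -10*64 = -640)
(l - 17254) + X = (-640 - 17254) + 23944 = -17894 + 23944 = 6050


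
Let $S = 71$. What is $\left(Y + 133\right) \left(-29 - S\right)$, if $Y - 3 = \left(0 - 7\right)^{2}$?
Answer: $-18500$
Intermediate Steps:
$Y = 52$ ($Y = 3 + \left(0 - 7\right)^{2} = 3 + \left(-7\right)^{2} = 3 + 49 = 52$)
$\left(Y + 133\right) \left(-29 - S\right) = \left(52 + 133\right) \left(-29 - 71\right) = 185 \left(-29 - 71\right) = 185 \left(-100\right) = -18500$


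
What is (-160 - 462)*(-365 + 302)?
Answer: 39186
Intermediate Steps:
(-160 - 462)*(-365 + 302) = -622*(-63) = 39186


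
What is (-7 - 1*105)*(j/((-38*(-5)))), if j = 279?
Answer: -15624/95 ≈ -164.46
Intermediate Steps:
(-7 - 1*105)*(j/((-38*(-5)))) = (-7 - 1*105)*(279/((-38*(-5)))) = (-7 - 105)*(279/190) = -31248/190 = -112*279/190 = -15624/95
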